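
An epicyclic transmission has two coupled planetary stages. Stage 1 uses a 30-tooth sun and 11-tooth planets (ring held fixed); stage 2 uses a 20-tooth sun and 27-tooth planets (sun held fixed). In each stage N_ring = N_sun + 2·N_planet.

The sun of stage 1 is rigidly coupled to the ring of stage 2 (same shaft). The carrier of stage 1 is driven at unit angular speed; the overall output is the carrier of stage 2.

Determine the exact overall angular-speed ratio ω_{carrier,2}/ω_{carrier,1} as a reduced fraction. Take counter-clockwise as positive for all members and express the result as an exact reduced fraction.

1517/705

Stage 1: N_ring = 30 + 2·11 = 52
Stage 1: 30(ω_s−ω_c) = −52(ω_r−ω_c),  ω_r=0, ω_c=1
Stage 1: ω_s = 1 − (52/30)(0−1) = 41/15
  ⇒ ω_s¹/ω_c¹ = 41/15
Stage 2: N_ring = 20 + 2·27 = 74
Stage 2: 20(ω_s−ω_c) = −74(ω_r−ω_c),  ω_s=0, ω_r=1
Stage 2: 20(0−ω_c) = −74(1−ω_c)  ⇒  94ω_c = 74  ⇒  ω_c = 37/47
  ⇒ ω_c²/ω_r² = 37/47
Coupling ω_r² = ω_s¹ ⇒ overall = 41/15 × 37/47 = 1517/705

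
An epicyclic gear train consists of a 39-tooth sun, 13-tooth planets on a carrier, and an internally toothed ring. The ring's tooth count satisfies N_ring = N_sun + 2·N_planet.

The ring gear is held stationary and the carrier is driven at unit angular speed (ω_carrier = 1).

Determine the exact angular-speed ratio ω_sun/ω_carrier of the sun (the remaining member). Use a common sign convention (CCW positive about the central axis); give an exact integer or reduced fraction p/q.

N_ring = 39 + 2·13 = 65
39(ω_s−ω_c) = −65(ω_r−ω_c),  ω_r=0, ω_c=1
ω_s = 1 − (65/39)(0−1) = 8/3
ω_s/ω_c = 8/3

8/3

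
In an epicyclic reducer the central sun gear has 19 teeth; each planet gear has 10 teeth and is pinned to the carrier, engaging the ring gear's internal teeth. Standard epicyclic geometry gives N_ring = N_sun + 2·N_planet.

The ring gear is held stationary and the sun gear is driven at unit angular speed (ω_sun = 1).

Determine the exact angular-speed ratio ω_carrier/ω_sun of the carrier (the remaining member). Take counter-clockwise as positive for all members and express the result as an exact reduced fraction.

19/58

N_ring = 19 + 2·10 = 39
19(ω_s−ω_c) = −39(ω_r−ω_c),  ω_r=0, ω_s=1
19(1−ω_c) = −39(0−ω_c)  ⇒  58ω_c = 19  ⇒  ω_c = 19/58
ω_c/ω_s = 19/58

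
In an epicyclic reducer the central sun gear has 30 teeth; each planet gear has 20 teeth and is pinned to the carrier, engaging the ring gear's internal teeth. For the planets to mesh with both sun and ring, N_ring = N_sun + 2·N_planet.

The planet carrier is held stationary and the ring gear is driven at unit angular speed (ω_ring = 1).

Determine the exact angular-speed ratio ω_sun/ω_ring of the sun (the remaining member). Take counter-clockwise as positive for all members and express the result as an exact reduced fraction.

-7/3

N_ring = 30 + 2·20 = 70
30(ω_s−ω_c) = −70(ω_r−ω_c),  ω_c=0, ω_r=1
ω_s = 0 − (70/30)(1−0) = -7/3
ω_s/ω_r = -7/3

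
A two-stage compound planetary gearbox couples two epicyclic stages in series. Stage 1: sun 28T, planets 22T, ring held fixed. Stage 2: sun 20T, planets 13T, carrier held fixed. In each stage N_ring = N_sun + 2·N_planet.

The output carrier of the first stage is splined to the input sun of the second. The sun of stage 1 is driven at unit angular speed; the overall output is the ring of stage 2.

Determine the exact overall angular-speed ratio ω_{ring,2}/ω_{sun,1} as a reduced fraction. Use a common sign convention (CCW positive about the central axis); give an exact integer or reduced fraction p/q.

-14/115

Stage 1: N_ring = 28 + 2·22 = 72
Stage 1: 28(ω_s−ω_c) = −72(ω_r−ω_c),  ω_r=0, ω_s=1
Stage 1: 28(1−ω_c) = −72(0−ω_c)  ⇒  100ω_c = 28  ⇒  ω_c = 7/25
  ⇒ ω_c¹/ω_s¹ = 7/25
Stage 2: N_ring = 20 + 2·13 = 46
Stage 2: 20(ω_s−ω_c) = −46(ω_r−ω_c),  ω_c=0, ω_s=1
Stage 2: ω_r = 0 − (20/46)(1−0) = -10/23
  ⇒ ω_r²/ω_s² = -10/23
Coupling ω_s² = ω_c¹ ⇒ overall = 7/25 × -10/23 = -14/115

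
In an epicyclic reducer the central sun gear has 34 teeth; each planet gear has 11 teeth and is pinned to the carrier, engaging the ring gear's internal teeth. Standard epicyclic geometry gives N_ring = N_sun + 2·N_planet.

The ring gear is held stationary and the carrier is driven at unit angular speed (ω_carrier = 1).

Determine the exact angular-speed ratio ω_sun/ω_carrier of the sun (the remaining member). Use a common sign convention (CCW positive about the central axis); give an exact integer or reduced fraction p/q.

N_ring = 34 + 2·11 = 56
34(ω_s−ω_c) = −56(ω_r−ω_c),  ω_r=0, ω_c=1
ω_s = 1 − (56/34)(0−1) = 45/17
ω_s/ω_c = 45/17

45/17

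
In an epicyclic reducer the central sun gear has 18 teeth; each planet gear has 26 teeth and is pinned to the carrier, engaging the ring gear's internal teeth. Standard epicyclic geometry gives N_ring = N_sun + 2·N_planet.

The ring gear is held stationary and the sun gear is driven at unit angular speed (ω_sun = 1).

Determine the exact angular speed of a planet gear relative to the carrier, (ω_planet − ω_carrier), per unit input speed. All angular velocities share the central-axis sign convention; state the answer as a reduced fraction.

N_ring = 18 + 2·26 = 70
18(ω_s−ω_c) = −70(ω_r−ω_c),  ω_r=0, ω_s=1
18(1−ω_c) = −70(0−ω_c)  ⇒  88ω_c = 18  ⇒  ω_c = 9/44
sun–planet: 18·(1−9/44) = −26·(ω_p−ω_c)  ⇒  ω_p−ω_c = −(18/26)·(35/44) = -315/572

-315/572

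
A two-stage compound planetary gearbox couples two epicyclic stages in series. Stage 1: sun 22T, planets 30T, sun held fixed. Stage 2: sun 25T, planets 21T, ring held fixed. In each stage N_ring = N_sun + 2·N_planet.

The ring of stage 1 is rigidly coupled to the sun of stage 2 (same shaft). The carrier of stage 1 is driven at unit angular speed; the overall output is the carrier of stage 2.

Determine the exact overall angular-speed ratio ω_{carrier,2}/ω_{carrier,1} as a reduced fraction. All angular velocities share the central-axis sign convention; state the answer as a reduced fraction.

Stage 1: N_ring = 22 + 2·30 = 82
Stage 1: 22(ω_s−ω_c) = −82(ω_r−ω_c),  ω_s=0, ω_c=1
Stage 1: ω_r = 1 − (22/82)(0−1) = 52/41
  ⇒ ω_r¹/ω_c¹ = 52/41
Stage 2: N_ring = 25 + 2·21 = 67
Stage 2: 25(ω_s−ω_c) = −67(ω_r−ω_c),  ω_r=0, ω_s=1
Stage 2: 25(1−ω_c) = −67(0−ω_c)  ⇒  92ω_c = 25  ⇒  ω_c = 25/92
  ⇒ ω_c²/ω_s² = 25/92
Coupling ω_s² = ω_r¹ ⇒ overall = 52/41 × 25/92 = 325/943

325/943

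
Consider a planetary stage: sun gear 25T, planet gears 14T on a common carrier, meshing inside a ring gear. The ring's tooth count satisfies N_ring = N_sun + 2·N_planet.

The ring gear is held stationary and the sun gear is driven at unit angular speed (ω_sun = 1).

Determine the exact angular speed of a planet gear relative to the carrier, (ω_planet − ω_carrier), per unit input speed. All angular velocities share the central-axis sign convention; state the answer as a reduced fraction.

N_ring = 25 + 2·14 = 53
25(ω_s−ω_c) = −53(ω_r−ω_c),  ω_r=0, ω_s=1
25(1−ω_c) = −53(0−ω_c)  ⇒  78ω_c = 25  ⇒  ω_c = 25/78
sun–planet: 25·(1−25/78) = −14·(ω_p−ω_c)  ⇒  ω_p−ω_c = −(25/14)·(53/78) = -1325/1092

-1325/1092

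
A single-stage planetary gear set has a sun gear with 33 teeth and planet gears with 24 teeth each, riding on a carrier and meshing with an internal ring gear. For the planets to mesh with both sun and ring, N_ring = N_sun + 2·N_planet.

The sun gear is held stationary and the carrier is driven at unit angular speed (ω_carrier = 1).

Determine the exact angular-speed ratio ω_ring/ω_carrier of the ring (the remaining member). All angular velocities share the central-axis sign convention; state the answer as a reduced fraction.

N_ring = 33 + 2·24 = 81
33(ω_s−ω_c) = −81(ω_r−ω_c),  ω_s=0, ω_c=1
ω_r = 1 − (33/81)(0−1) = 38/27
ω_r/ω_c = 38/27

38/27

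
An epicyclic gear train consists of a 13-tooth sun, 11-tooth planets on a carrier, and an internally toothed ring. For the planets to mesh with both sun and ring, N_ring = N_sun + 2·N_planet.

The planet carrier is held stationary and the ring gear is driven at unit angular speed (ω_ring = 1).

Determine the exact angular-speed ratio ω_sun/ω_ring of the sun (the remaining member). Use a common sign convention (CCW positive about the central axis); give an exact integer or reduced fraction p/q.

N_ring = 13 + 2·11 = 35
13(ω_s−ω_c) = −35(ω_r−ω_c),  ω_c=0, ω_r=1
ω_s = 0 − (35/13)(1−0) = -35/13
ω_s/ω_r = -35/13

-35/13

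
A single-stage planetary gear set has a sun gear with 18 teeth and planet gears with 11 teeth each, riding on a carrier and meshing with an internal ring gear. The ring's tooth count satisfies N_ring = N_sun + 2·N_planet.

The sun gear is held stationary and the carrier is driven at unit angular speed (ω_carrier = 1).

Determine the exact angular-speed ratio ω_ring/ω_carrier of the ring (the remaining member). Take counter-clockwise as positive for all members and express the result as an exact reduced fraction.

29/20

N_ring = 18 + 2·11 = 40
18(ω_s−ω_c) = −40(ω_r−ω_c),  ω_s=0, ω_c=1
ω_r = 1 − (18/40)(0−1) = 29/20
ω_r/ω_c = 29/20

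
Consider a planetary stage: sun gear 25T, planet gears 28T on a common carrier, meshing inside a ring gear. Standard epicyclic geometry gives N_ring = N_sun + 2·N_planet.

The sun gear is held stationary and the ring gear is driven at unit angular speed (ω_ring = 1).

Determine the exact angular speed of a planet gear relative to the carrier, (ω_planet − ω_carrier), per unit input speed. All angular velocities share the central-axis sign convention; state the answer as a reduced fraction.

N_ring = 25 + 2·28 = 81
25(ω_s−ω_c) = −81(ω_r−ω_c),  ω_s=0, ω_r=1
25(0−ω_c) = −81(1−ω_c)  ⇒  106ω_c = 81  ⇒  ω_c = 81/106
sun–planet: 25·(0−81/106) = −28·(ω_p−ω_c)  ⇒  ω_p−ω_c = −(25/28)·(-81/106) = 2025/2968

2025/2968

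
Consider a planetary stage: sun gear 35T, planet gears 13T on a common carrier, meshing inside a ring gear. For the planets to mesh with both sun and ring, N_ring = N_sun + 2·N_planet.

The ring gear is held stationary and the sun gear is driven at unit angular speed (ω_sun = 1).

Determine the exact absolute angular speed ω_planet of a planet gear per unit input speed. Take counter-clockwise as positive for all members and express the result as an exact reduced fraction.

N_ring = 35 + 2·13 = 61
35(ω_s−ω_c) = −61(ω_r−ω_c),  ω_r=0, ω_s=1
35(1−ω_c) = −61(0−ω_c)  ⇒  96ω_c = 35  ⇒  ω_c = 35/96
sun–planet: 35·(1−35/96) = −13·(ω_p−ω_c)  ⇒  ω_p−ω_c = −(35/13)·(61/96) = -2135/1248
ω_p = 35/96 − 2135/1248 = -35/26

-35/26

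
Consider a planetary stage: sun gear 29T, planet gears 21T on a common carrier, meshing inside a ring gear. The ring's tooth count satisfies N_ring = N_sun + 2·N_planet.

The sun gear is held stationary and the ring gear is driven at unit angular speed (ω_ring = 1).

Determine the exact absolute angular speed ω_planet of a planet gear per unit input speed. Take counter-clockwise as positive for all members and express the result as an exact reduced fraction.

N_ring = 29 + 2·21 = 71
29(ω_s−ω_c) = −71(ω_r−ω_c),  ω_s=0, ω_r=1
29(0−ω_c) = −71(1−ω_c)  ⇒  100ω_c = 71  ⇒  ω_c = 71/100
sun–planet: 29·(0−71/100) = −21·(ω_p−ω_c)  ⇒  ω_p−ω_c = −(29/21)·(-71/100) = 2059/2100
ω_p = 71/100 + 2059/2100 = 71/42

71/42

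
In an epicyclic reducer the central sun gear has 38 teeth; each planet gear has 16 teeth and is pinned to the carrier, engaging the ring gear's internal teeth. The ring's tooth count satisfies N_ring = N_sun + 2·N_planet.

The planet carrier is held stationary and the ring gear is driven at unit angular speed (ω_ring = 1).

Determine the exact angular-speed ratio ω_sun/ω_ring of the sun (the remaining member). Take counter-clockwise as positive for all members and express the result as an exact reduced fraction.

N_ring = 38 + 2·16 = 70
38(ω_s−ω_c) = −70(ω_r−ω_c),  ω_c=0, ω_r=1
ω_s = 0 − (70/38)(1−0) = -35/19
ω_s/ω_r = -35/19

-35/19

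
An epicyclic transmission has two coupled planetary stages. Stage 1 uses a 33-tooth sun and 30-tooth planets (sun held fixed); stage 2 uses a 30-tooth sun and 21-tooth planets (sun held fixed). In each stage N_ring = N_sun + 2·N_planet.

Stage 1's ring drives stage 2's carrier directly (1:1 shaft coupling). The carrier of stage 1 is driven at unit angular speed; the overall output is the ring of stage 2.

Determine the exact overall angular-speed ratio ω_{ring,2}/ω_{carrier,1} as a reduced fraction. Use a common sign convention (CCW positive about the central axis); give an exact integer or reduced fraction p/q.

119/62

Stage 1: N_ring = 33 + 2·30 = 93
Stage 1: 33(ω_s−ω_c) = −93(ω_r−ω_c),  ω_s=0, ω_c=1
Stage 1: ω_r = 1 − (33/93)(0−1) = 42/31
  ⇒ ω_r¹/ω_c¹ = 42/31
Stage 2: N_ring = 30 + 2·21 = 72
Stage 2: 30(ω_s−ω_c) = −72(ω_r−ω_c),  ω_s=0, ω_c=1
Stage 2: ω_r = 1 − (30/72)(0−1) = 17/12
  ⇒ ω_r²/ω_c² = 17/12
Coupling ω_c² = ω_r¹ ⇒ overall = 42/31 × 17/12 = 119/62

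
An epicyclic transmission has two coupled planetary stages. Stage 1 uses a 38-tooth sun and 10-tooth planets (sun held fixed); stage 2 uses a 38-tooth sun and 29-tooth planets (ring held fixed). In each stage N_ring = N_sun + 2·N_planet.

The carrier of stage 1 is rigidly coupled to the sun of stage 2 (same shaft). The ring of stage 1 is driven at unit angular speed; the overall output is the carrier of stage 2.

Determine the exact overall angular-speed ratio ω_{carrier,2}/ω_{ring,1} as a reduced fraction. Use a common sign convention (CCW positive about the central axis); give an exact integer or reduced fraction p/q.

551/3216

Stage 1: N_ring = 38 + 2·10 = 58
Stage 1: 38(ω_s−ω_c) = −58(ω_r−ω_c),  ω_s=0, ω_r=1
Stage 1: 38(0−ω_c) = −58(1−ω_c)  ⇒  96ω_c = 58  ⇒  ω_c = 29/48
  ⇒ ω_c¹/ω_r¹ = 29/48
Stage 2: N_ring = 38 + 2·29 = 96
Stage 2: 38(ω_s−ω_c) = −96(ω_r−ω_c),  ω_r=0, ω_s=1
Stage 2: 38(1−ω_c) = −96(0−ω_c)  ⇒  134ω_c = 38  ⇒  ω_c = 19/67
  ⇒ ω_c²/ω_s² = 19/67
Coupling ω_s² = ω_c¹ ⇒ overall = 29/48 × 19/67 = 551/3216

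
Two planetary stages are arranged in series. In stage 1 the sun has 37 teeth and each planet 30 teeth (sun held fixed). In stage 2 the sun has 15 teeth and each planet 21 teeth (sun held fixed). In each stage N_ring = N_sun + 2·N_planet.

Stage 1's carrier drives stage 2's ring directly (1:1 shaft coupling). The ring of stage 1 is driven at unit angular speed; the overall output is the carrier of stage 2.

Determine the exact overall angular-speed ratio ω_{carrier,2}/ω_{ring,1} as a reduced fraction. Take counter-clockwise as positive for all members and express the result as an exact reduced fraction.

Stage 1: N_ring = 37 + 2·30 = 97
Stage 1: 37(ω_s−ω_c) = −97(ω_r−ω_c),  ω_s=0, ω_r=1
Stage 1: 37(0−ω_c) = −97(1−ω_c)  ⇒  134ω_c = 97  ⇒  ω_c = 97/134
  ⇒ ω_c¹/ω_r¹ = 97/134
Stage 2: N_ring = 15 + 2·21 = 57
Stage 2: 15(ω_s−ω_c) = −57(ω_r−ω_c),  ω_s=0, ω_r=1
Stage 2: 15(0−ω_c) = −57(1−ω_c)  ⇒  72ω_c = 57  ⇒  ω_c = 19/24
  ⇒ ω_c²/ω_r² = 19/24
Coupling ω_r² = ω_c¹ ⇒ overall = 97/134 × 19/24 = 1843/3216

1843/3216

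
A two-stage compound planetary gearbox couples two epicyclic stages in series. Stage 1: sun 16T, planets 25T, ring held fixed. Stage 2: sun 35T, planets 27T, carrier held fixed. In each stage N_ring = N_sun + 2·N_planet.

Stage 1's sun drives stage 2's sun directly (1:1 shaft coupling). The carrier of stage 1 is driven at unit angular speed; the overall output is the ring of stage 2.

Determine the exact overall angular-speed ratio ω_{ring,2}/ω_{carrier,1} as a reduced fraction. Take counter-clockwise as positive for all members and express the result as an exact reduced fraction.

-1435/712

Stage 1: N_ring = 16 + 2·25 = 66
Stage 1: 16(ω_s−ω_c) = −66(ω_r−ω_c),  ω_r=0, ω_c=1
Stage 1: ω_s = 1 − (66/16)(0−1) = 41/8
  ⇒ ω_s¹/ω_c¹ = 41/8
Stage 2: N_ring = 35 + 2·27 = 89
Stage 2: 35(ω_s−ω_c) = −89(ω_r−ω_c),  ω_c=0, ω_s=1
Stage 2: ω_r = 0 − (35/89)(1−0) = -35/89
  ⇒ ω_r²/ω_s² = -35/89
Coupling ω_s² = ω_s¹ ⇒ overall = 41/8 × -35/89 = -1435/712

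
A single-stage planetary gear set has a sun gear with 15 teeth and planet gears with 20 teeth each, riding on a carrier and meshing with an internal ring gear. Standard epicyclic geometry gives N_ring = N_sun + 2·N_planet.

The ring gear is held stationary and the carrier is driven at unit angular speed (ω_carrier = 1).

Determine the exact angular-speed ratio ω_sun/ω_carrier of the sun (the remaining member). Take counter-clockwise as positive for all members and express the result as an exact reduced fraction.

14/3

N_ring = 15 + 2·20 = 55
15(ω_s−ω_c) = −55(ω_r−ω_c),  ω_r=0, ω_c=1
ω_s = 1 − (55/15)(0−1) = 14/3
ω_s/ω_c = 14/3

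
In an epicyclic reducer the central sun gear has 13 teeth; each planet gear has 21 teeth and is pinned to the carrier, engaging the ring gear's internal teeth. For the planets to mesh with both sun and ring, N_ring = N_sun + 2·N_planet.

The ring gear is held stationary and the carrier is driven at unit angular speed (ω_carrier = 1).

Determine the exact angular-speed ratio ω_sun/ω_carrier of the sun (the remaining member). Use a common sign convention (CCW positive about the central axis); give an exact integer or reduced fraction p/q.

N_ring = 13 + 2·21 = 55
13(ω_s−ω_c) = −55(ω_r−ω_c),  ω_r=0, ω_c=1
ω_s = 1 − (55/13)(0−1) = 68/13
ω_s/ω_c = 68/13

68/13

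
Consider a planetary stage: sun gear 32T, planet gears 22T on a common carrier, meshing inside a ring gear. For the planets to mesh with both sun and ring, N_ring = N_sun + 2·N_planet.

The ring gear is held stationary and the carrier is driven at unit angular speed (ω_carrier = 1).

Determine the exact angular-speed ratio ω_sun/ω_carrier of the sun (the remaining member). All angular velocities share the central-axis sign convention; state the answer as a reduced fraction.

N_ring = 32 + 2·22 = 76
32(ω_s−ω_c) = −76(ω_r−ω_c),  ω_r=0, ω_c=1
ω_s = 1 − (76/32)(0−1) = 27/8
ω_s/ω_c = 27/8

27/8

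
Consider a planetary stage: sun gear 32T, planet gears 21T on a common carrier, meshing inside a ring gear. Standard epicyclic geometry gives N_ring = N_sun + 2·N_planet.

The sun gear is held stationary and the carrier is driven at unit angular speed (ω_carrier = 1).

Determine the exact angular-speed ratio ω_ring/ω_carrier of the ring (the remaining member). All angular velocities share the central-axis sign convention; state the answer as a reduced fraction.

N_ring = 32 + 2·21 = 74
32(ω_s−ω_c) = −74(ω_r−ω_c),  ω_s=0, ω_c=1
ω_r = 1 − (32/74)(0−1) = 53/37
ω_r/ω_c = 53/37

53/37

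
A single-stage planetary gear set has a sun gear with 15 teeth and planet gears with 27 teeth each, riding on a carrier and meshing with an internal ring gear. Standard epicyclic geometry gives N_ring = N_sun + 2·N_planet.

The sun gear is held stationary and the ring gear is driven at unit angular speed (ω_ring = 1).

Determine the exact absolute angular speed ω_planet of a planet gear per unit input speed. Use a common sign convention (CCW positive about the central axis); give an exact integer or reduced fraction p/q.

23/18

N_ring = 15 + 2·27 = 69
15(ω_s−ω_c) = −69(ω_r−ω_c),  ω_s=0, ω_r=1
15(0−ω_c) = −69(1−ω_c)  ⇒  84ω_c = 69  ⇒  ω_c = 23/28
sun–planet: 15·(0−23/28) = −27·(ω_p−ω_c)  ⇒  ω_p−ω_c = −(15/27)·(-23/28) = 115/252
ω_p = 23/28 + 115/252 = 23/18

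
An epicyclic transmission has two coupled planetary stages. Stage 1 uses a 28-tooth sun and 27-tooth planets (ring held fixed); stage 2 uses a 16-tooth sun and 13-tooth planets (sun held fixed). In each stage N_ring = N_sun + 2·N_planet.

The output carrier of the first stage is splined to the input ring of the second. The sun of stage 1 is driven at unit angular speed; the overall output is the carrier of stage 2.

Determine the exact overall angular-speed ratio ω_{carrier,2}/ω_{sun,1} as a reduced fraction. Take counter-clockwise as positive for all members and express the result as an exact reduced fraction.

Stage 1: N_ring = 28 + 2·27 = 82
Stage 1: 28(ω_s−ω_c) = −82(ω_r−ω_c),  ω_r=0, ω_s=1
Stage 1: 28(1−ω_c) = −82(0−ω_c)  ⇒  110ω_c = 28  ⇒  ω_c = 14/55
  ⇒ ω_c¹/ω_s¹ = 14/55
Stage 2: N_ring = 16 + 2·13 = 42
Stage 2: 16(ω_s−ω_c) = −42(ω_r−ω_c),  ω_s=0, ω_r=1
Stage 2: 16(0−ω_c) = −42(1−ω_c)  ⇒  58ω_c = 42  ⇒  ω_c = 21/29
  ⇒ ω_c²/ω_r² = 21/29
Coupling ω_r² = ω_c¹ ⇒ overall = 14/55 × 21/29 = 294/1595

294/1595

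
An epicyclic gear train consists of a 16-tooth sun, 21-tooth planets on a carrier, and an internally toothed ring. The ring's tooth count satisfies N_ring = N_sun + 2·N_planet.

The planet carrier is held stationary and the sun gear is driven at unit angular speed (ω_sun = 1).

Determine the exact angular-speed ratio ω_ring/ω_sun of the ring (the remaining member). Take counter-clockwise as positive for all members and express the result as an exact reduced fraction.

-8/29

N_ring = 16 + 2·21 = 58
16(ω_s−ω_c) = −58(ω_r−ω_c),  ω_c=0, ω_s=1
ω_r = 0 − (16/58)(1−0) = -8/29
ω_r/ω_s = -8/29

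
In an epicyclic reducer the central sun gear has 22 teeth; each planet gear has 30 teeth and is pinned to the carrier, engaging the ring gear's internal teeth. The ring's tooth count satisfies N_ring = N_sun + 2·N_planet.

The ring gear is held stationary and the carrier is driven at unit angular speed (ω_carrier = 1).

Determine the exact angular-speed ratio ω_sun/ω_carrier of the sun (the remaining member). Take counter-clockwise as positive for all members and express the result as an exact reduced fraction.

N_ring = 22 + 2·30 = 82
22(ω_s−ω_c) = −82(ω_r−ω_c),  ω_r=0, ω_c=1
ω_s = 1 − (82/22)(0−1) = 52/11
ω_s/ω_c = 52/11

52/11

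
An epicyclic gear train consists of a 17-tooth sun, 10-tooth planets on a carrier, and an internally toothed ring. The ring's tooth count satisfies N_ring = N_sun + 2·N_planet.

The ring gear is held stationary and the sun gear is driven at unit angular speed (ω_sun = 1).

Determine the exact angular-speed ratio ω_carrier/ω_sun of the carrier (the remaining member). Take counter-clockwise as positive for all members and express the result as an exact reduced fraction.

N_ring = 17 + 2·10 = 37
17(ω_s−ω_c) = −37(ω_r−ω_c),  ω_r=0, ω_s=1
17(1−ω_c) = −37(0−ω_c)  ⇒  54ω_c = 17  ⇒  ω_c = 17/54
ω_c/ω_s = 17/54

17/54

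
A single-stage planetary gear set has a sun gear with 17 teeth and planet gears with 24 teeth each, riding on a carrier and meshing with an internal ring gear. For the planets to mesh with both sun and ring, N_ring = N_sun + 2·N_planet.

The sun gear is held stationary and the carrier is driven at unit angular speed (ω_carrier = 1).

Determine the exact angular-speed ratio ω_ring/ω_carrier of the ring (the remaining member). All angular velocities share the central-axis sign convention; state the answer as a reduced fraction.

82/65

N_ring = 17 + 2·24 = 65
17(ω_s−ω_c) = −65(ω_r−ω_c),  ω_s=0, ω_c=1
ω_r = 1 − (17/65)(0−1) = 82/65
ω_r/ω_c = 82/65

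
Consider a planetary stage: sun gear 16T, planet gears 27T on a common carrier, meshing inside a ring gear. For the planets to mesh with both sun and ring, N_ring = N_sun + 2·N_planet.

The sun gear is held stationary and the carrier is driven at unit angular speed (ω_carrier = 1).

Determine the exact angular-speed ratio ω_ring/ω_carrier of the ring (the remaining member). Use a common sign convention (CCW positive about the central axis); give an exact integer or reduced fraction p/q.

N_ring = 16 + 2·27 = 70
16(ω_s−ω_c) = −70(ω_r−ω_c),  ω_s=0, ω_c=1
ω_r = 1 − (16/70)(0−1) = 43/35
ω_r/ω_c = 43/35

43/35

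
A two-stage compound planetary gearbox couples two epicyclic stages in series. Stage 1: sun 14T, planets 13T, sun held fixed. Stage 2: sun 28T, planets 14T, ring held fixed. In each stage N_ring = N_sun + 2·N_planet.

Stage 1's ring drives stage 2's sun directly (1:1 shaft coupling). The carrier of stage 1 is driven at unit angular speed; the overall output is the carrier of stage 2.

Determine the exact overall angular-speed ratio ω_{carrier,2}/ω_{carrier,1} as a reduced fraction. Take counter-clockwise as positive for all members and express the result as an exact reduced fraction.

9/20

Stage 1: N_ring = 14 + 2·13 = 40
Stage 1: 14(ω_s−ω_c) = −40(ω_r−ω_c),  ω_s=0, ω_c=1
Stage 1: ω_r = 1 − (14/40)(0−1) = 27/20
  ⇒ ω_r¹/ω_c¹ = 27/20
Stage 2: N_ring = 28 + 2·14 = 56
Stage 2: 28(ω_s−ω_c) = −56(ω_r−ω_c),  ω_r=0, ω_s=1
Stage 2: 28(1−ω_c) = −56(0−ω_c)  ⇒  84ω_c = 28  ⇒  ω_c = 1/3
  ⇒ ω_c²/ω_s² = 1/3
Coupling ω_s² = ω_r¹ ⇒ overall = 27/20 × 1/3 = 9/20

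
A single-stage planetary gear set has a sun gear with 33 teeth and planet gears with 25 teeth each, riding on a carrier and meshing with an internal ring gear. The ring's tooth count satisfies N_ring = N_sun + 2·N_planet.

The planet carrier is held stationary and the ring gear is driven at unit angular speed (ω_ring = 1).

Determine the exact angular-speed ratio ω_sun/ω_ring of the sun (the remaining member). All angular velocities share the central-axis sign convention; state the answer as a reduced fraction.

N_ring = 33 + 2·25 = 83
33(ω_s−ω_c) = −83(ω_r−ω_c),  ω_c=0, ω_r=1
ω_s = 0 − (83/33)(1−0) = -83/33
ω_s/ω_r = -83/33

-83/33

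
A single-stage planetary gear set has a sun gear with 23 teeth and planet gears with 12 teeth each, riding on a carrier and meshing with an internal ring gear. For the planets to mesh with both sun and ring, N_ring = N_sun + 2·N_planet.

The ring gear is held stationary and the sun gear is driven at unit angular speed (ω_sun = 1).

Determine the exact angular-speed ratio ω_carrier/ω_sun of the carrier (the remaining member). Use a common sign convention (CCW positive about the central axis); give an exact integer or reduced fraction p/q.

23/70

N_ring = 23 + 2·12 = 47
23(ω_s−ω_c) = −47(ω_r−ω_c),  ω_r=0, ω_s=1
23(1−ω_c) = −47(0−ω_c)  ⇒  70ω_c = 23  ⇒  ω_c = 23/70
ω_c/ω_s = 23/70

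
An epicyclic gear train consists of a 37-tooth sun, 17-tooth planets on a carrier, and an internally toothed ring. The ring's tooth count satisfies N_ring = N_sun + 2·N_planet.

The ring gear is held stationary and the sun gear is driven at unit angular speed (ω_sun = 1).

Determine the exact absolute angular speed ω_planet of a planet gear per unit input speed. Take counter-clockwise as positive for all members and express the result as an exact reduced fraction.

N_ring = 37 + 2·17 = 71
37(ω_s−ω_c) = −71(ω_r−ω_c),  ω_r=0, ω_s=1
37(1−ω_c) = −71(0−ω_c)  ⇒  108ω_c = 37  ⇒  ω_c = 37/108
sun–planet: 37·(1−37/108) = −17·(ω_p−ω_c)  ⇒  ω_p−ω_c = −(37/17)·(71/108) = -2627/1836
ω_p = 37/108 − 2627/1836 = -37/34

-37/34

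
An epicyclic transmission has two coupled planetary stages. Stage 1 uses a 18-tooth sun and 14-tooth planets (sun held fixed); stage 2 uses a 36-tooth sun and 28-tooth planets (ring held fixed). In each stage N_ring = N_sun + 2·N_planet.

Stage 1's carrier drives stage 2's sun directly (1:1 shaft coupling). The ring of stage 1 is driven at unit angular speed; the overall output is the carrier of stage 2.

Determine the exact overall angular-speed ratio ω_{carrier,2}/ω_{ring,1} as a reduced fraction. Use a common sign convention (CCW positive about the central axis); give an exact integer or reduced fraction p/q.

Stage 1: N_ring = 18 + 2·14 = 46
Stage 1: 18(ω_s−ω_c) = −46(ω_r−ω_c),  ω_s=0, ω_r=1
Stage 1: 18(0−ω_c) = −46(1−ω_c)  ⇒  64ω_c = 46  ⇒  ω_c = 23/32
  ⇒ ω_c¹/ω_r¹ = 23/32
Stage 2: N_ring = 36 + 2·28 = 92
Stage 2: 36(ω_s−ω_c) = −92(ω_r−ω_c),  ω_r=0, ω_s=1
Stage 2: 36(1−ω_c) = −92(0−ω_c)  ⇒  128ω_c = 36  ⇒  ω_c = 9/32
  ⇒ ω_c²/ω_s² = 9/32
Coupling ω_s² = ω_c¹ ⇒ overall = 23/32 × 9/32 = 207/1024

207/1024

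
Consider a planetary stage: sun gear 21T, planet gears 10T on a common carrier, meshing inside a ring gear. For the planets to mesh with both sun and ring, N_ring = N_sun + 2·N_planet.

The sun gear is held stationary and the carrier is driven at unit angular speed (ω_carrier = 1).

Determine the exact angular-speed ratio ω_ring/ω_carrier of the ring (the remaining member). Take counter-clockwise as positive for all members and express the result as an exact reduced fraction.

N_ring = 21 + 2·10 = 41
21(ω_s−ω_c) = −41(ω_r−ω_c),  ω_s=0, ω_c=1
ω_r = 1 − (21/41)(0−1) = 62/41
ω_r/ω_c = 62/41

62/41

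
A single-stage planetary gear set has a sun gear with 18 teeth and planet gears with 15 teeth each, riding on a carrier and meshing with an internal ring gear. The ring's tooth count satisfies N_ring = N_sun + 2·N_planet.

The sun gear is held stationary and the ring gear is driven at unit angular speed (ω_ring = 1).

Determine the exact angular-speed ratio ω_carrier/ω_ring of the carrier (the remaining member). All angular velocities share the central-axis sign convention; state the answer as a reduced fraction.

8/11

N_ring = 18 + 2·15 = 48
18(ω_s−ω_c) = −48(ω_r−ω_c),  ω_s=0, ω_r=1
18(0−ω_c) = −48(1−ω_c)  ⇒  66ω_c = 48  ⇒  ω_c = 8/11
ω_c/ω_r = 8/11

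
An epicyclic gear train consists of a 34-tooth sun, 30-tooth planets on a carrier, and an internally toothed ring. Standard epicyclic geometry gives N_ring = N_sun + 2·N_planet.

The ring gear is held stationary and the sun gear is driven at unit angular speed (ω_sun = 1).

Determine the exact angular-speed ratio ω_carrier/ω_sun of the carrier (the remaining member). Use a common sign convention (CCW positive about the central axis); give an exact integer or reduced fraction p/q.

17/64

N_ring = 34 + 2·30 = 94
34(ω_s−ω_c) = −94(ω_r−ω_c),  ω_r=0, ω_s=1
34(1−ω_c) = −94(0−ω_c)  ⇒  128ω_c = 34  ⇒  ω_c = 17/64
ω_c/ω_s = 17/64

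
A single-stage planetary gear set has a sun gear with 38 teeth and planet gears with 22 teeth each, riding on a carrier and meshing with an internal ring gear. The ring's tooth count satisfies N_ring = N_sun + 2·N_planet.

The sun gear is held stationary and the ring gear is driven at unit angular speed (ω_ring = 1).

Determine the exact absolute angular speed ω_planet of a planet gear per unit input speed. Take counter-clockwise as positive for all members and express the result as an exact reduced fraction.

N_ring = 38 + 2·22 = 82
38(ω_s−ω_c) = −82(ω_r−ω_c),  ω_s=0, ω_r=1
38(0−ω_c) = −82(1−ω_c)  ⇒  120ω_c = 82  ⇒  ω_c = 41/60
sun–planet: 38·(0−41/60) = −22·(ω_p−ω_c)  ⇒  ω_p−ω_c = −(38/22)·(-41/60) = 779/660
ω_p = 41/60 + 779/660 = 41/22

41/22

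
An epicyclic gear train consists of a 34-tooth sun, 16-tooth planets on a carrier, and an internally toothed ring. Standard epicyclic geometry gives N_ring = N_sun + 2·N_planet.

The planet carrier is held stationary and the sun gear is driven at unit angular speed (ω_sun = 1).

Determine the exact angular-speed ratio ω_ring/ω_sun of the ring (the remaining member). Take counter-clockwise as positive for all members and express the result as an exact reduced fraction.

N_ring = 34 + 2·16 = 66
34(ω_s−ω_c) = −66(ω_r−ω_c),  ω_c=0, ω_s=1
ω_r = 0 − (34/66)(1−0) = -17/33
ω_r/ω_s = -17/33

-17/33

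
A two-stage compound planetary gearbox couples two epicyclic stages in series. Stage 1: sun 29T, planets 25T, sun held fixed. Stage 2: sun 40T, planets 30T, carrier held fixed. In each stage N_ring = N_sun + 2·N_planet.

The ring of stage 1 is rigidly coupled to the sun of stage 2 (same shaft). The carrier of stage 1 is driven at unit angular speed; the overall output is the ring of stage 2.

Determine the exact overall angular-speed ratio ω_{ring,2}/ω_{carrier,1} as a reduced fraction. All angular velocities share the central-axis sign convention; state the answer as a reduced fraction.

-216/395

Stage 1: N_ring = 29 + 2·25 = 79
Stage 1: 29(ω_s−ω_c) = −79(ω_r−ω_c),  ω_s=0, ω_c=1
Stage 1: ω_r = 1 − (29/79)(0−1) = 108/79
  ⇒ ω_r¹/ω_c¹ = 108/79
Stage 2: N_ring = 40 + 2·30 = 100
Stage 2: 40(ω_s−ω_c) = −100(ω_r−ω_c),  ω_c=0, ω_s=1
Stage 2: ω_r = 0 − (40/100)(1−0) = -2/5
  ⇒ ω_r²/ω_s² = -2/5
Coupling ω_s² = ω_r¹ ⇒ overall = 108/79 × -2/5 = -216/395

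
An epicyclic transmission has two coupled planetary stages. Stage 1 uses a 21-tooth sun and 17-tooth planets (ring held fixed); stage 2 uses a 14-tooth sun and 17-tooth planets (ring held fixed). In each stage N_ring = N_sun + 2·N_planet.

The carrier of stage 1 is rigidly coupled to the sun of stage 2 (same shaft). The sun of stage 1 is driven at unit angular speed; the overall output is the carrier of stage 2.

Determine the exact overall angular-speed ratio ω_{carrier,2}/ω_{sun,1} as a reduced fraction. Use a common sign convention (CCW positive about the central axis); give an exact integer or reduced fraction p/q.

Stage 1: N_ring = 21 + 2·17 = 55
Stage 1: 21(ω_s−ω_c) = −55(ω_r−ω_c),  ω_r=0, ω_s=1
Stage 1: 21(1−ω_c) = −55(0−ω_c)  ⇒  76ω_c = 21  ⇒  ω_c = 21/76
  ⇒ ω_c¹/ω_s¹ = 21/76
Stage 2: N_ring = 14 + 2·17 = 48
Stage 2: 14(ω_s−ω_c) = −48(ω_r−ω_c),  ω_r=0, ω_s=1
Stage 2: 14(1−ω_c) = −48(0−ω_c)  ⇒  62ω_c = 14  ⇒  ω_c = 7/31
  ⇒ ω_c²/ω_s² = 7/31
Coupling ω_s² = ω_c¹ ⇒ overall = 21/76 × 7/31 = 147/2356

147/2356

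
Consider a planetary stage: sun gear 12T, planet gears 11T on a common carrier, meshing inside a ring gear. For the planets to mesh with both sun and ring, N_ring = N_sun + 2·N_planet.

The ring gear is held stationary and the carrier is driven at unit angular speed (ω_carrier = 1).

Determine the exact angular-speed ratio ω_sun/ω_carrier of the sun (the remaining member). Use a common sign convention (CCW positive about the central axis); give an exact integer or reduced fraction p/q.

N_ring = 12 + 2·11 = 34
12(ω_s−ω_c) = −34(ω_r−ω_c),  ω_r=0, ω_c=1
ω_s = 1 − (34/12)(0−1) = 23/6
ω_s/ω_c = 23/6

23/6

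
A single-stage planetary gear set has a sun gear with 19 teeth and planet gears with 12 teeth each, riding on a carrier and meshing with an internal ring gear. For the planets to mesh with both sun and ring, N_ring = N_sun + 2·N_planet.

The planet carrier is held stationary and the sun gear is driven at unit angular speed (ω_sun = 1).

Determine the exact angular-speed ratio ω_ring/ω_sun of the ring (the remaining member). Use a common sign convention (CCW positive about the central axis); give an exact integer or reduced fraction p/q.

-19/43

N_ring = 19 + 2·12 = 43
19(ω_s−ω_c) = −43(ω_r−ω_c),  ω_c=0, ω_s=1
ω_r = 0 − (19/43)(1−0) = -19/43
ω_r/ω_s = -19/43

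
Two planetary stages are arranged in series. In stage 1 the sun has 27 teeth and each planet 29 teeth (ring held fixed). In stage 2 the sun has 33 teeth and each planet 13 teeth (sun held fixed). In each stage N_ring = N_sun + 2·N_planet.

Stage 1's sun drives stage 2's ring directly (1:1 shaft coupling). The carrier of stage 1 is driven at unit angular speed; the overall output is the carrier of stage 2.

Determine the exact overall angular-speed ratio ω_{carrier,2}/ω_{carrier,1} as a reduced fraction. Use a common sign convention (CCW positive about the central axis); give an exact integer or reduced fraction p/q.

1652/621

Stage 1: N_ring = 27 + 2·29 = 85
Stage 1: 27(ω_s−ω_c) = −85(ω_r−ω_c),  ω_r=0, ω_c=1
Stage 1: ω_s = 1 − (85/27)(0−1) = 112/27
  ⇒ ω_s¹/ω_c¹ = 112/27
Stage 2: N_ring = 33 + 2·13 = 59
Stage 2: 33(ω_s−ω_c) = −59(ω_r−ω_c),  ω_s=0, ω_r=1
Stage 2: 33(0−ω_c) = −59(1−ω_c)  ⇒  92ω_c = 59  ⇒  ω_c = 59/92
  ⇒ ω_c²/ω_r² = 59/92
Coupling ω_r² = ω_s¹ ⇒ overall = 112/27 × 59/92 = 1652/621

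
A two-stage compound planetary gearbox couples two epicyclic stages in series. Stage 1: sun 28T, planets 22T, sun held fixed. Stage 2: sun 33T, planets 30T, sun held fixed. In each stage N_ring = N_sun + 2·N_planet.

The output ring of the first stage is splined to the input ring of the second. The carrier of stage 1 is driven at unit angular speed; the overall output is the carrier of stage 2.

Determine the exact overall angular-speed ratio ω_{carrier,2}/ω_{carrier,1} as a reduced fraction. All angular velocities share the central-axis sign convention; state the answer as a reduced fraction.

775/756

Stage 1: N_ring = 28 + 2·22 = 72
Stage 1: 28(ω_s−ω_c) = −72(ω_r−ω_c),  ω_s=0, ω_c=1
Stage 1: ω_r = 1 − (28/72)(0−1) = 25/18
  ⇒ ω_r¹/ω_c¹ = 25/18
Stage 2: N_ring = 33 + 2·30 = 93
Stage 2: 33(ω_s−ω_c) = −93(ω_r−ω_c),  ω_s=0, ω_r=1
Stage 2: 33(0−ω_c) = −93(1−ω_c)  ⇒  126ω_c = 93  ⇒  ω_c = 31/42
  ⇒ ω_c²/ω_r² = 31/42
Coupling ω_r² = ω_r¹ ⇒ overall = 25/18 × 31/42 = 775/756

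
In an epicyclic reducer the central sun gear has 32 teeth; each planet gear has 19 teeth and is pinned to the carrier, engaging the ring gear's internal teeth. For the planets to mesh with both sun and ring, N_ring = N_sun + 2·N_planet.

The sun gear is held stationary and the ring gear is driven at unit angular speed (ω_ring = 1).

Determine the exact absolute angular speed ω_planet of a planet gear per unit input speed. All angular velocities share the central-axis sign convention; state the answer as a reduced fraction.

35/19

N_ring = 32 + 2·19 = 70
32(ω_s−ω_c) = −70(ω_r−ω_c),  ω_s=0, ω_r=1
32(0−ω_c) = −70(1−ω_c)  ⇒  102ω_c = 70  ⇒  ω_c = 35/51
sun–planet: 32·(0−35/51) = −19·(ω_p−ω_c)  ⇒  ω_p−ω_c = −(32/19)·(-35/51) = 1120/969
ω_p = 35/51 + 1120/969 = 35/19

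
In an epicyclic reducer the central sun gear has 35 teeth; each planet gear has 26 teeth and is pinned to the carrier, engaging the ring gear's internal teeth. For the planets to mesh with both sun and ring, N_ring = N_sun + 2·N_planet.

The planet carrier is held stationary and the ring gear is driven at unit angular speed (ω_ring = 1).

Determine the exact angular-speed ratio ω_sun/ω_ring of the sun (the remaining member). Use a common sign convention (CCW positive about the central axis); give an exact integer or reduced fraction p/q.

-87/35

N_ring = 35 + 2·26 = 87
35(ω_s−ω_c) = −87(ω_r−ω_c),  ω_c=0, ω_r=1
ω_s = 0 − (87/35)(1−0) = -87/35
ω_s/ω_r = -87/35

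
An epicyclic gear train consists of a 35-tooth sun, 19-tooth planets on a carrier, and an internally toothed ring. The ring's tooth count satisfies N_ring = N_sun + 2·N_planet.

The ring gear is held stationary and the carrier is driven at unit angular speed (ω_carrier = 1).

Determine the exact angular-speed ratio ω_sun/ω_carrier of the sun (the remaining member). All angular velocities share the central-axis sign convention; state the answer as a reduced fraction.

108/35

N_ring = 35 + 2·19 = 73
35(ω_s−ω_c) = −73(ω_r−ω_c),  ω_r=0, ω_c=1
ω_s = 1 − (73/35)(0−1) = 108/35
ω_s/ω_c = 108/35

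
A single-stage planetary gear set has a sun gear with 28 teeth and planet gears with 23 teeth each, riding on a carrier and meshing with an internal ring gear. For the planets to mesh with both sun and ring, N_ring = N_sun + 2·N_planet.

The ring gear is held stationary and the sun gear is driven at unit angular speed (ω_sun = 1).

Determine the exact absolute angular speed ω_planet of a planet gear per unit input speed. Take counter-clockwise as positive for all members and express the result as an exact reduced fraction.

-14/23

N_ring = 28 + 2·23 = 74
28(ω_s−ω_c) = −74(ω_r−ω_c),  ω_r=0, ω_s=1
28(1−ω_c) = −74(0−ω_c)  ⇒  102ω_c = 28  ⇒  ω_c = 14/51
sun–planet: 28·(1−14/51) = −23·(ω_p−ω_c)  ⇒  ω_p−ω_c = −(28/23)·(37/51) = -1036/1173
ω_p = 14/51 − 1036/1173 = -14/23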